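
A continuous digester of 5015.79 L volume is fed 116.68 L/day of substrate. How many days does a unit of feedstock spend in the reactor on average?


HRT = V / Q
= 5015.79 / 116.68
= 42.9876 days

42.9876 days


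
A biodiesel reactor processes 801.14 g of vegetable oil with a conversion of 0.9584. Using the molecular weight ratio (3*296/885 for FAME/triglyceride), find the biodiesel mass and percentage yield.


m_FAME = oil * conv * (3 * 296 / 885) = oil * conv * (888/885)
= 801.14 * 0.9584 * 888 / 885
= 770.4153 g
Y = m_FAME / oil * 100 = conv * (888/885) * 100
= 0.9584 * 888 / 885 * 100
= 96.16%

770.4153 g FAME; Y = 96.16%


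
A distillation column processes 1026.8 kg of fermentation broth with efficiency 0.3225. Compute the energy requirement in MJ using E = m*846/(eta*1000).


E = m * 846 / (eta * 1000)
= 1026.8 * 846 / (0.3225 * 1000)
= 2693.5591 MJ

2693.5591 MJ


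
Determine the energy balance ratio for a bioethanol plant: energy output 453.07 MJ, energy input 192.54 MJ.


EROI = E_out / E_in
= 453.07 / 192.54
= 2.3531

2.3531


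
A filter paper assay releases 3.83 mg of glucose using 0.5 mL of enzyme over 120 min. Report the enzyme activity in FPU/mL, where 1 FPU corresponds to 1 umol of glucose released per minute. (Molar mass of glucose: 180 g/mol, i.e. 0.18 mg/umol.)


Activity = glucose_mg / (0.18 mg/umol * V_mL * t_min)
= 3.83 / (0.18 * 0.5 * 120)
= 0.3546 FPU/mL

0.3546 FPU/mL


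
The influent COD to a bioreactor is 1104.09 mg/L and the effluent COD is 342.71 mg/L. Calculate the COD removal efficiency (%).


eta = (COD_in - COD_out) / COD_in * 100
= (1104.09 - 342.71) / 1104.09 * 100
= 68.9600%

68.9600%


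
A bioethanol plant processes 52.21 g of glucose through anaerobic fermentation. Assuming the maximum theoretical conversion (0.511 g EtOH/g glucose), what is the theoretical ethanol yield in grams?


Theoretical ethanol yield: m_EtOH = 0.511 * m_glucose
m_EtOH = 0.511 * 52.21 = 26.6793 g

26.6793 g


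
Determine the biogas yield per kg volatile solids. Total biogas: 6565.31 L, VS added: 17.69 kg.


Y = V / VS
= 6565.31 / 17.69
= 371.1311 L/kg VS

371.1311 L/kg VS


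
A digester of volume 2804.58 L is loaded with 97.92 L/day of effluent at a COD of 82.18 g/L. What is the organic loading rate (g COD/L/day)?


OLR = Q * S / V
= 97.92 * 82.18 / 2804.58
= 2.8693 g/L/day

2.8693 g/L/day


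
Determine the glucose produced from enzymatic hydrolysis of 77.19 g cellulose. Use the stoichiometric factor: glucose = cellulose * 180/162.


glucose = cellulose * 180/162
= 77.19 * 180/162
= 85.7667 g

85.7667 g


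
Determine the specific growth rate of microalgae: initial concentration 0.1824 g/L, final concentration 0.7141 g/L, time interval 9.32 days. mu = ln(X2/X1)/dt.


mu = ln(X2/X1) / dt
= ln(0.7141/0.1824) / 9.32
= 0.1464 per day

0.1464 per day


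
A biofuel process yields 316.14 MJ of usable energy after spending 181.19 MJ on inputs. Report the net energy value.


NEV = E_out - E_in
= 316.14 - 181.19
= 134.9500 MJ

134.9500 MJ


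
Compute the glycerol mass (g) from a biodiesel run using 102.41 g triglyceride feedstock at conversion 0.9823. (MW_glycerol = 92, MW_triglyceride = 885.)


glycerol = oil * conv * (92/885)
= 102.41 * 0.9823 * 92 / 885
= 10.4576 g

10.4576 g


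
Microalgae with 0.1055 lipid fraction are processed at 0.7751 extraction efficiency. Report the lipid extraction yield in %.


Y = lipid_content * extraction_eff * 100
= 0.1055 * 0.7751 * 100
= 8.1773%

8.1773%


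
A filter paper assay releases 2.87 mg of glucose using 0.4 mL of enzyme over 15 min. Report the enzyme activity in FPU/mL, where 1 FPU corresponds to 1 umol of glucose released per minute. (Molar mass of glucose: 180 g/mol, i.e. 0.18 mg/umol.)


Activity = glucose_mg / (0.18 mg/umol * V_mL * t_min)
= 2.87 / (0.18 * 0.4 * 15)
= 2.6574 FPU/mL

2.6574 FPU/mL


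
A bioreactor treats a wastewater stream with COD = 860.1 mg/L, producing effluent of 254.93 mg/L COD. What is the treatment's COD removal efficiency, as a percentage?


eta = (COD_in - COD_out) / COD_in * 100
= (860.1 - 254.93) / 860.1 * 100
= 70.3604%

70.3604%


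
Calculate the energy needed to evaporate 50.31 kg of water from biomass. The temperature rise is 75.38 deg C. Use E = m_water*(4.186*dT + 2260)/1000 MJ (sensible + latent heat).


E = m_water * (4.186 * dT + 2260) / 1000
= 50.31 * (4.186 * 75.38 + 2260) / 1000
= 129.5755 MJ

129.5755 MJ


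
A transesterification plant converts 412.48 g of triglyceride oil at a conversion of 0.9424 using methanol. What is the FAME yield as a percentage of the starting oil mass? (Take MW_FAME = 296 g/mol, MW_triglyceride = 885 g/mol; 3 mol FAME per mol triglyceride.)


m_FAME = oil * conv * (3 * 296 / 885) = oil * conv * (888/885)
= 412.48 * 0.9424 * 888 / 885
= 390.0389 g
Y = m_FAME / oil * 100 = conv * (888/885) * 100
= 0.9424 * 888 / 885 * 100
= 94.56%

94.56%


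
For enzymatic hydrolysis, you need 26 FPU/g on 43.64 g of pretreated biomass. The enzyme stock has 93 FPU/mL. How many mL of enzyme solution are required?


V = dosage * m_sub / activity
V = 26 * 43.64 / 93
V = 12.2004 mL

12.2004 mL


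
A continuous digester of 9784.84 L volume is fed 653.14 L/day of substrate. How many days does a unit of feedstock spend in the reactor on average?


HRT = V / Q
= 9784.84 / 653.14
= 14.9812 days

14.9812 days


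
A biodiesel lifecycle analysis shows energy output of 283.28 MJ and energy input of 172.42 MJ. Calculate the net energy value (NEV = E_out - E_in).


NEV = E_out - E_in
= 283.28 - 172.42
= 110.8600 MJ

110.8600 MJ


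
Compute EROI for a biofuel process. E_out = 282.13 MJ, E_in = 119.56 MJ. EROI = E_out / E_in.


EROI = E_out / E_in
= 282.13 / 119.56
= 2.3597

2.3597


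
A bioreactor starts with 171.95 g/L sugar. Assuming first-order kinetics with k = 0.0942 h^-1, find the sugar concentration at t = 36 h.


S = S0 * exp(-k * t)
S = 171.95 * exp(-0.0942 * 36)
S = 5.7893 g/L

5.7893 g/L


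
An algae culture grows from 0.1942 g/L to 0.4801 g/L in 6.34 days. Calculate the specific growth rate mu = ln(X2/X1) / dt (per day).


mu = ln(X2/X1) / dt
= ln(0.4801/0.1942) / 6.34
= 0.1428 per day

0.1428 per day


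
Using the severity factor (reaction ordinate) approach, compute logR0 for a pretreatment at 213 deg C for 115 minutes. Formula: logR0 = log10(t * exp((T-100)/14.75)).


logR0 = log10(t * exp((T - 100) / 14.75))
= log10(115 * exp((213 - 100) / 14.75))
= 5.3878

5.3878


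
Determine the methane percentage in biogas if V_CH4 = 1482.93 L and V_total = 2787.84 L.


CH4% = V_CH4 / V_total * 100
= 1482.93 / 2787.84 * 100
= 53.1928%

53.1928%


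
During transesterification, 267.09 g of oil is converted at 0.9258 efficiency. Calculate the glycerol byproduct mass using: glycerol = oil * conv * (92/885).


glycerol = oil * conv * (92/885)
= 267.09 * 0.9258 * 92 / 885
= 25.7051 g

25.7051 g


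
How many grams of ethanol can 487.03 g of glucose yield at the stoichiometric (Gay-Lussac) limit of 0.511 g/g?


Theoretical ethanol yield: m_EtOH = 0.511 * m_glucose
m_EtOH = 0.511 * 487.03 = 248.8723 g

248.8723 g


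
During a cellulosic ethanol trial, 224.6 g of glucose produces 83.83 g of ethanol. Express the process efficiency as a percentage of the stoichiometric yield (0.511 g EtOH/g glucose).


Fermentation efficiency = (actual / (0.511 * glucose)) * 100
= (83.83 / (0.511 * 224.6)) * 100
= 73.0414%

73.0414%


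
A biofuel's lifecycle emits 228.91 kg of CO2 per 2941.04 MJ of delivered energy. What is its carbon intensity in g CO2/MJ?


CI = CO2 * 1000 / E
= 228.91 * 1000 / 2941.04
= 77.8330 g CO2/MJ

77.8330 g CO2/MJ


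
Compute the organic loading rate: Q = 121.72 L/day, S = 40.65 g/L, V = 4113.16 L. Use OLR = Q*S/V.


OLR = Q * S / V
= 121.72 * 40.65 / 4113.16
= 1.2029 g/L/day

1.2029 g/L/day


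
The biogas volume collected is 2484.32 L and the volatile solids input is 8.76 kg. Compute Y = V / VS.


Y = V / VS
= 2484.32 / 8.76
= 283.5982 L/kg VS

283.5982 L/kg VS


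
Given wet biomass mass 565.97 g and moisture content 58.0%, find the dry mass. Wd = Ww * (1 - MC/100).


Wd = Ww * (1 - MC/100)
= 565.97 * (1 - 58.0/100)
= 237.7074 g

237.7074 g


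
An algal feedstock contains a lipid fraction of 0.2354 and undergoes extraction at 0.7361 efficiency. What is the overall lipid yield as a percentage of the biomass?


Y = lipid_content * extraction_eff * 100
= 0.2354 * 0.7361 * 100
= 17.3278%

17.3278%


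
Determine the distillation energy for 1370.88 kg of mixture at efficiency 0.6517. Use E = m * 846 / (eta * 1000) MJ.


E = m * 846 / (eta * 1000)
= 1370.88 * 846 / (0.6517 * 1000)
= 1779.5987 MJ

1779.5987 MJ


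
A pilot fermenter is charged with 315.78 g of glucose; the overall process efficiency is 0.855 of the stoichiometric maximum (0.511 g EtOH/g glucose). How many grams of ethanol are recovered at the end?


Actual ethanol: m = 0.511 * 315.78 * 0.855
m = 137.9659 g

137.9659 g


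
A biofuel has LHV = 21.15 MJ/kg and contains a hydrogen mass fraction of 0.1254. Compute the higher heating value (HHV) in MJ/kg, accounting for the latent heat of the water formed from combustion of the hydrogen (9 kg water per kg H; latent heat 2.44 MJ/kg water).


HHV = LHV + H_frac * 9 * 2.44
= 21.15 + 0.1254 * 9 * 2.44
= 23.9038 MJ/kg

23.9038 MJ/kg


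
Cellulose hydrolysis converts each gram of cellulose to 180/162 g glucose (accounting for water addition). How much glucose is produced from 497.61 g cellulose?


glucose = cellulose * 180/162
= 497.61 * 180/162
= 552.9000 g

552.9000 g


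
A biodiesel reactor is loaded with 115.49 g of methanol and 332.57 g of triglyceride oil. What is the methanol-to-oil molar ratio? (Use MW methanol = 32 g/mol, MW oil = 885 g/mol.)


Molar ratio = n_MeOH / n_oil = (MeOH/32) / (oil/885) = (MeOH * 885) / (32 * oil)
= (115.49 * 885) / (32 * 332.57)
= 9.6041

9.6041


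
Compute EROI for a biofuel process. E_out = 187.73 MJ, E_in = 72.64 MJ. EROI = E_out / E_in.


EROI = E_out / E_in
= 187.73 / 72.64
= 2.5844

2.5844


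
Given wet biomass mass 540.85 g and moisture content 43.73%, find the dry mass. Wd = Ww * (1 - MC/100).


Wd = Ww * (1 - MC/100)
= 540.85 * (1 - 43.73/100)
= 304.3363 g

304.3363 g


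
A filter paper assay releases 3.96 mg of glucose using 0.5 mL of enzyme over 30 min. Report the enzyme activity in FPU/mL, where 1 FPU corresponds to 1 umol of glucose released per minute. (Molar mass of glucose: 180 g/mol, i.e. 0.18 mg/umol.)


Activity = glucose_mg / (0.18 mg/umol * V_mL * t_min)
= 3.96 / (0.18 * 0.5 * 30)
= 1.4667 FPU/mL

1.4667 FPU/mL


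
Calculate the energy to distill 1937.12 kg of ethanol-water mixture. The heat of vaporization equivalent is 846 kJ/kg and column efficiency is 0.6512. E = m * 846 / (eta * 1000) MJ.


E = m * 846 / (eta * 1000)
= 1937.12 * 846 / (0.6512 * 1000)
= 2516.5902 MJ

2516.5902 MJ


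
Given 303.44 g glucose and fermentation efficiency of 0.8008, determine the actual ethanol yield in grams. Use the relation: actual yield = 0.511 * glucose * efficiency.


Actual ethanol: m = 0.511 * 303.44 * 0.8008
m = 124.1703 g

124.1703 g


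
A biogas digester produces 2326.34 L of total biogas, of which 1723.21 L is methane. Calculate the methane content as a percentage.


CH4% = V_CH4 / V_total * 100
= 1723.21 / 2326.34 * 100
= 74.0739%

74.0739%


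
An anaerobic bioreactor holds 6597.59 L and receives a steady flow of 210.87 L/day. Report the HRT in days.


HRT = V / Q
= 6597.59 / 210.87
= 31.2875 days

31.2875 days


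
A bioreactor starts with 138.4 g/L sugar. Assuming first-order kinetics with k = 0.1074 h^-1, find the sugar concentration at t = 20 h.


S = S0 * exp(-k * t)
S = 138.4 * exp(-0.1074 * 20)
S = 16.1537 g/L

16.1537 g/L


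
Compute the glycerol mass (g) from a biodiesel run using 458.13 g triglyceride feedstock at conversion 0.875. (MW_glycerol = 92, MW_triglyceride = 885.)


glycerol = oil * conv * (92/885)
= 458.13 * 0.875 * 92 / 885
= 41.6717 g

41.6717 g


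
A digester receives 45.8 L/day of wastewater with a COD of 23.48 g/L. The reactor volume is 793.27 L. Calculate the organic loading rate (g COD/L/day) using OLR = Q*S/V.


OLR = Q * S / V
= 45.8 * 23.48 / 793.27
= 1.3556 g/L/day

1.3556 g/L/day


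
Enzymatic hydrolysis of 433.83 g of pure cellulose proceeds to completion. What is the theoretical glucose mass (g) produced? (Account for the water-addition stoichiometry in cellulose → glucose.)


glucose = cellulose * 180/162
= 433.83 * 180/162
= 482.0333 g

482.0333 g


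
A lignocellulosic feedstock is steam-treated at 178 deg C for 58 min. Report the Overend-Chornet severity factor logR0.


logR0 = log10(t * exp((T - 100) / 14.75))
= log10(58 * exp((178 - 100) / 14.75))
= 4.0600

4.0600


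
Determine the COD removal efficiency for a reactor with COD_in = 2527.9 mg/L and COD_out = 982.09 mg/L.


eta = (COD_in - COD_out) / COD_in * 100
= (2527.9 - 982.09) / 2527.9 * 100
= 61.1500%

61.1500%


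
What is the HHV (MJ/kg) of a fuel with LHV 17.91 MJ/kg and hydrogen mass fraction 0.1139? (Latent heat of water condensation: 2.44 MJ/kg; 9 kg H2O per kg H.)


HHV = LHV + H_frac * 9 * 2.44
= 17.91 + 0.1139 * 9 * 2.44
= 20.4112 MJ/kg

20.4112 MJ/kg


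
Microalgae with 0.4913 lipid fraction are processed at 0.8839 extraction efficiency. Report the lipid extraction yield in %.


Y = lipid_content * extraction_eff * 100
= 0.4913 * 0.8839 * 100
= 43.4260%

43.4260%


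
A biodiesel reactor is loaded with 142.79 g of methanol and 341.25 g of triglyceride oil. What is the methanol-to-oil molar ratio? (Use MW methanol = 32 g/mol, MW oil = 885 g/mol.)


Molar ratio = n_MeOH / n_oil = (MeOH/32) / (oil/885) = (MeOH * 885) / (32 * oil)
= (142.79 * 885) / (32 * 341.25)
= 11.5723

11.5723


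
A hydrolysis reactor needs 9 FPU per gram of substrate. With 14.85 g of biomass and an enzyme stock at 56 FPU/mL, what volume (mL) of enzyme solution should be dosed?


V = dosage * m_sub / activity
V = 9 * 14.85 / 56
V = 2.3866 mL

2.3866 mL


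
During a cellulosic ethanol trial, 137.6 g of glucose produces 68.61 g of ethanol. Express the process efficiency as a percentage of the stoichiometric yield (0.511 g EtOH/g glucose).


Fermentation efficiency = (actual / (0.511 * glucose)) * 100
= (68.61 / (0.511 * 137.6)) * 100
= 97.5771%

97.5771%


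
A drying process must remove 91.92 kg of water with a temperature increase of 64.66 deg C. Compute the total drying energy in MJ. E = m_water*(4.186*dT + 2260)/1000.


E = m_water * (4.186 * dT + 2260) / 1000
= 91.92 * (4.186 * 64.66 + 2260) / 1000
= 232.6189 MJ

232.6189 MJ


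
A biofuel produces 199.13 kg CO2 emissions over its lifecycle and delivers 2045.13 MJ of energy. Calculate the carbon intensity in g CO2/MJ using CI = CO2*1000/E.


CI = CO2 * 1000 / E
= 199.13 * 1000 / 2045.13
= 97.3679 g CO2/MJ

97.3679 g CO2/MJ


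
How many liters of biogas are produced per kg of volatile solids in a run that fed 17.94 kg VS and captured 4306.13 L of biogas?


Y = V / VS
= 4306.13 / 17.94
= 240.0295 L/kg VS

240.0295 L/kg VS


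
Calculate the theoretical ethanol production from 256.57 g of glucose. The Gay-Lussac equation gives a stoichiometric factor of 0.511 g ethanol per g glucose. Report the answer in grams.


Theoretical ethanol yield: m_EtOH = 0.511 * m_glucose
m_EtOH = 0.511 * 256.57 = 131.1073 g

131.1073 g


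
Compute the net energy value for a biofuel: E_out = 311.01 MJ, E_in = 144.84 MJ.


NEV = E_out - E_in
= 311.01 - 144.84
= 166.1700 MJ

166.1700 MJ


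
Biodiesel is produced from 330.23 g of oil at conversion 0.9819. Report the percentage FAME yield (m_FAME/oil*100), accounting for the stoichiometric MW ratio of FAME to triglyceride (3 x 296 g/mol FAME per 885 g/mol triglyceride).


m_FAME = oil * conv * (3 * 296 / 885) = oil * conv * (888/885)
= 330.23 * 0.9819 * 888 / 885
= 325.3520 g
Y = m_FAME / oil * 100 = conv * (888/885) * 100
= 0.9819 * 888 / 885 * 100
= 98.52%

98.52%


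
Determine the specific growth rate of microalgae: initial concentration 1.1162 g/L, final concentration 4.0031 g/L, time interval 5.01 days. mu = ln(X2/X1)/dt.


mu = ln(X2/X1) / dt
= ln(4.0031/1.1162) / 5.01
= 0.2549 per day

0.2549 per day


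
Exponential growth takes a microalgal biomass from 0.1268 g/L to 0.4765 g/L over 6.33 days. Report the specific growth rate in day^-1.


mu = ln(X2/X1) / dt
= ln(0.4765/0.1268) / 6.33
= 0.2091 per day

0.2091 per day


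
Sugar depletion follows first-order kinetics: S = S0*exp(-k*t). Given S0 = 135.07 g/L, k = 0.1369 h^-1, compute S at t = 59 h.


S = S0 * exp(-k * t)
S = 135.07 * exp(-0.1369 * 59)
S = 0.0419 g/L

0.0419 g/L


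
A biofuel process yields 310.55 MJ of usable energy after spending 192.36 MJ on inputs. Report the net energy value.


NEV = E_out - E_in
= 310.55 - 192.36
= 118.1900 MJ

118.1900 MJ


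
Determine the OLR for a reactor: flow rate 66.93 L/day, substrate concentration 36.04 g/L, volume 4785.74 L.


OLR = Q * S / V
= 66.93 * 36.04 / 4785.74
= 0.5040 g/L/day

0.5040 g/L/day


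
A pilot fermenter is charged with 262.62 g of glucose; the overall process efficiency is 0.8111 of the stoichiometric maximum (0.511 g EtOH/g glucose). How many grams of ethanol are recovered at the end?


Actual ethanol: m = 0.511 * 262.62 * 0.8111
m = 108.8487 g

108.8487 g


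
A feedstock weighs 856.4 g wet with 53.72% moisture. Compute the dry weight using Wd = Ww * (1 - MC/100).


Wd = Ww * (1 - MC/100)
= 856.4 * (1 - 53.72/100)
= 396.3419 g

396.3419 g


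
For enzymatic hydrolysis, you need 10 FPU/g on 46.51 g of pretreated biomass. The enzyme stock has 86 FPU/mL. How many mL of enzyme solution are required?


V = dosage * m_sub / activity
V = 10 * 46.51 / 86
V = 5.4081 mL

5.4081 mL


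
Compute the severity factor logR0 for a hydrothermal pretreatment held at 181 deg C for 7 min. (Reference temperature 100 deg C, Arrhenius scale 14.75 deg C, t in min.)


logR0 = log10(t * exp((T - 100) / 14.75))
= log10(7 * exp((181 - 100) / 14.75))
= 3.2300

3.2300


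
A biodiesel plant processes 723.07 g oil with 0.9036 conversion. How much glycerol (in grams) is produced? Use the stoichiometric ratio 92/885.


glycerol = oil * conv * (92/885)
= 723.07 * 0.9036 * 92 / 885
= 67.9205 g

67.9205 g


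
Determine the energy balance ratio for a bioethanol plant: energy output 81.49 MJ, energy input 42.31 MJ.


EROI = E_out / E_in
= 81.49 / 42.31
= 1.9260

1.9260


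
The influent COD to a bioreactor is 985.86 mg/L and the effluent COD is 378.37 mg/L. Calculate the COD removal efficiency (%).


eta = (COD_in - COD_out) / COD_in * 100
= (985.86 - 378.37) / 985.86 * 100
= 61.6203%

61.6203%


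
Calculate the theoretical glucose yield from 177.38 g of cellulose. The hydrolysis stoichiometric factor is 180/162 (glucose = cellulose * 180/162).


glucose = cellulose * 180/162
= 177.38 * 180/162
= 197.0889 g

197.0889 g


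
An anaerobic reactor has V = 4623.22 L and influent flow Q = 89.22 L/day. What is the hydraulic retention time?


HRT = V / Q
= 4623.22 / 89.22
= 51.8182 days

51.8182 days


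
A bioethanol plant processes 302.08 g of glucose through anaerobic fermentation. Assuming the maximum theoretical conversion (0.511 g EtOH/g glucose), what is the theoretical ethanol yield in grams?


Theoretical ethanol yield: m_EtOH = 0.511 * m_glucose
m_EtOH = 0.511 * 302.08 = 154.3629 g

154.3629 g


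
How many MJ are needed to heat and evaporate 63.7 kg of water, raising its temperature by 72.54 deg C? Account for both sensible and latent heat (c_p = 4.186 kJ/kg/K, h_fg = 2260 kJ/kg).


E = m_water * (4.186 * dT + 2260) / 1000
= 63.7 * (4.186 * 72.54 + 2260) / 1000
= 163.3047 MJ

163.3047 MJ


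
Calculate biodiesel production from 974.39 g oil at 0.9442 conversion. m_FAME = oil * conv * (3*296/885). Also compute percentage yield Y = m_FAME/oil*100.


m_FAME = oil * conv * (3 * 296 / 885) = oil * conv * (888/885)
= 974.39 * 0.9442 * 888 / 885
= 923.1377 g
Y = m_FAME / oil * 100 = conv * (888/885) * 100
= 0.9442 * 888 / 885 * 100
= 94.74%

923.1377 g FAME; Y = 94.74%


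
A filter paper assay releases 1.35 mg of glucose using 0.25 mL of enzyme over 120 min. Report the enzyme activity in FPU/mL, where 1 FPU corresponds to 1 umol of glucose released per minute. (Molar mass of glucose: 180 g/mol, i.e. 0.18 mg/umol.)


Activity = glucose_mg / (0.18 mg/umol * V_mL * t_min)
= 1.35 / (0.18 * 0.25 * 120)
= 0.2500 FPU/mL

0.2500 FPU/mL


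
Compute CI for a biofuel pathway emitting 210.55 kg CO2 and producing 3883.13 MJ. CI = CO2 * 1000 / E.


CI = CO2 * 1000 / E
= 210.55 * 1000 / 3883.13
= 54.2217 g CO2/MJ

54.2217 g CO2/MJ


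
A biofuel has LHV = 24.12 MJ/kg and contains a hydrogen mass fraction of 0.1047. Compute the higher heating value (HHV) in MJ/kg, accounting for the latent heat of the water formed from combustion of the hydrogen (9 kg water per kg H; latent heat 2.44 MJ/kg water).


HHV = LHV + H_frac * 9 * 2.44
= 24.12 + 0.1047 * 9 * 2.44
= 26.4192 MJ/kg

26.4192 MJ/kg


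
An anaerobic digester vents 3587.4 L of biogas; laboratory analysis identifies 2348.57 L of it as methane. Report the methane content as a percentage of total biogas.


CH4% = V_CH4 / V_total * 100
= 2348.57 / 3587.4 * 100
= 65.4672%

65.4672%


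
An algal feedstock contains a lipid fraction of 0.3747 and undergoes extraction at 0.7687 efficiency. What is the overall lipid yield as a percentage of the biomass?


Y = lipid_content * extraction_eff * 100
= 0.3747 * 0.7687 * 100
= 28.8032%

28.8032%


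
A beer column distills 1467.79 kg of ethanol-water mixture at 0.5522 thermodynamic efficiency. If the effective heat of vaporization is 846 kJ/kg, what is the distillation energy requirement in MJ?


E = m * 846 / (eta * 1000)
= 1467.79 * 846 / (0.5522 * 1000)
= 2248.7330 MJ

2248.7330 MJ


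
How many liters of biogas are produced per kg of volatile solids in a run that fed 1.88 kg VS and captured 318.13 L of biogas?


Y = V / VS
= 318.13 / 1.88
= 169.2181 L/kg VS

169.2181 L/kg VS


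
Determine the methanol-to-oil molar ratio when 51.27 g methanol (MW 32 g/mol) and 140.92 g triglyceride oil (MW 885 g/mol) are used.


Molar ratio = n_MeOH / n_oil = (MeOH/32) / (oil/885) = (MeOH * 885) / (32 * oil)
= (51.27 * 885) / (32 * 140.92)
= 10.0620

10.0620


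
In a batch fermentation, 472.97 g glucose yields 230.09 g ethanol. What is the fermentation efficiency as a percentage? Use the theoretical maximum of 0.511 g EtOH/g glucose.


Fermentation efficiency = (actual / (0.511 * glucose)) * 100
= (230.09 / (0.511 * 472.97)) * 100
= 95.2014%

95.2014%


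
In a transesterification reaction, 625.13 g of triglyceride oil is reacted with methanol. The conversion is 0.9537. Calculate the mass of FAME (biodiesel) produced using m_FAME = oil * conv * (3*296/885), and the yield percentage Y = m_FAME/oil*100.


m_FAME = oil * conv * (3 * 296 / 885) = oil * conv * (888/885)
= 625.13 * 0.9537 * 888 / 885
= 598.2075 g
Y = m_FAME / oil * 100 = conv * (888/885) * 100
= 0.9537 * 888 / 885 * 100
= 95.69%

598.2075 g FAME; Y = 95.69%


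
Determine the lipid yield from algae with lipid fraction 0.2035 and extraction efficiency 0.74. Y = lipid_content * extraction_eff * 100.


Y = lipid_content * extraction_eff * 100
= 0.2035 * 0.74 * 100
= 15.0590%

15.0590%


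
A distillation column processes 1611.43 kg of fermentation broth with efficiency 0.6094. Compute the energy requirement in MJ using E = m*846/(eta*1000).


E = m * 846 / (eta * 1000)
= 1611.43 * 846 / (0.6094 * 1000)
= 2237.0689 MJ

2237.0689 MJ


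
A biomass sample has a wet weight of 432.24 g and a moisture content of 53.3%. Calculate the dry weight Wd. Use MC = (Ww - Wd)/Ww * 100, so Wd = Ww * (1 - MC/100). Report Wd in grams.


Wd = Ww * (1 - MC/100)
= 432.24 * (1 - 53.3/100)
= 201.8561 g

201.8561 g


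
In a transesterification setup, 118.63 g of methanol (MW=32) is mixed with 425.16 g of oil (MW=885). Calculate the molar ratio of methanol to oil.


Molar ratio = n_MeOH / n_oil = (MeOH/32) / (oil/885) = (MeOH * 885) / (32 * oil)
= (118.63 * 885) / (32 * 425.16)
= 7.7168

7.7168


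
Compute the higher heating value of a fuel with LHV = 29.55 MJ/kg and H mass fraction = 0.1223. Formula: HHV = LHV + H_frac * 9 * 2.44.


HHV = LHV + H_frac * 9 * 2.44
= 29.55 + 0.1223 * 9 * 2.44
= 32.2357 MJ/kg

32.2357 MJ/kg


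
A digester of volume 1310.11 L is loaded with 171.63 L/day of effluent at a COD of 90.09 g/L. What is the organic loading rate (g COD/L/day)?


OLR = Q * S / V
= 171.63 * 90.09 / 1310.11
= 11.8022 g/L/day

11.8022 g/L/day


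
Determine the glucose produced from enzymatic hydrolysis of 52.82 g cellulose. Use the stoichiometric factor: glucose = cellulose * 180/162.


glucose = cellulose * 180/162
= 52.82 * 180/162
= 58.6889 g

58.6889 g


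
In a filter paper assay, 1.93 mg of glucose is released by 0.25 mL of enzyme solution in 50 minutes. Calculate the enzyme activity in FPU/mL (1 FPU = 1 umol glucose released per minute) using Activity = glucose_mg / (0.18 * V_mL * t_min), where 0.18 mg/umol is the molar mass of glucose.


Activity = glucose_mg / (0.18 mg/umol * V_mL * t_min)
= 1.93 / (0.18 * 0.25 * 50)
= 0.8578 FPU/mL

0.8578 FPU/mL


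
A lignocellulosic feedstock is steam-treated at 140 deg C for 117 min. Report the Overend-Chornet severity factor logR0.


logR0 = log10(t * exp((T - 100) / 14.75))
= log10(117 * exp((140 - 100) / 14.75))
= 3.2459

3.2459


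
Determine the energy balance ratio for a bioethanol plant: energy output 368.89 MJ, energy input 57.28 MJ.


EROI = E_out / E_in
= 368.89 / 57.28
= 6.4401

6.4401


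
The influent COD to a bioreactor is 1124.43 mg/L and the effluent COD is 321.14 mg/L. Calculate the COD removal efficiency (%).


eta = (COD_in - COD_out) / COD_in * 100
= (1124.43 - 321.14) / 1124.43 * 100
= 71.4398%

71.4398%


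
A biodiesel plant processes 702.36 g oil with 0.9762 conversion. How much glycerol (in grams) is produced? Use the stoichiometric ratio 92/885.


glycerol = oil * conv * (92/885)
= 702.36 * 0.9762 * 92 / 885
= 71.2760 g

71.2760 g


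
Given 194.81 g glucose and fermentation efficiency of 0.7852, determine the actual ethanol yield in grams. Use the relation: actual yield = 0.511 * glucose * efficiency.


Actual ethanol: m = 0.511 * 194.81 * 0.7852
m = 78.1650 g

78.1650 g


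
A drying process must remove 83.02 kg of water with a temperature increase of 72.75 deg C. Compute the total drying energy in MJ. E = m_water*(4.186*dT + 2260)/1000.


E = m_water * (4.186 * dT + 2260) / 1000
= 83.02 * (4.186 * 72.75 + 2260) / 1000
= 212.9074 MJ

212.9074 MJ


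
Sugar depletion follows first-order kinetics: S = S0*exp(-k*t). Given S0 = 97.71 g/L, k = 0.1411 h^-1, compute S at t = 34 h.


S = S0 * exp(-k * t)
S = 97.71 * exp(-0.1411 * 34)
S = 0.8062 g/L

0.8062 g/L


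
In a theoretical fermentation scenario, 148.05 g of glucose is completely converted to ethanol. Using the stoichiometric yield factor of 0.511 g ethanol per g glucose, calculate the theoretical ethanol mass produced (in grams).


Theoretical ethanol yield: m_EtOH = 0.511 * m_glucose
m_EtOH = 0.511 * 148.05 = 75.6536 g

75.6536 g


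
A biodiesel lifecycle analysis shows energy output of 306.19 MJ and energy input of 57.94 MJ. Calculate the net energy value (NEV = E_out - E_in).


NEV = E_out - E_in
= 306.19 - 57.94
= 248.2500 MJ

248.2500 MJ


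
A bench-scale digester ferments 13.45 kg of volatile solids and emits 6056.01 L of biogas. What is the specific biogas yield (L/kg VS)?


Y = V / VS
= 6056.01 / 13.45
= 450.2610 L/kg VS

450.2610 L/kg VS


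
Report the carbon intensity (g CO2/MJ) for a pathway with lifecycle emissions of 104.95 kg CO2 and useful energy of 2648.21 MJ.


CI = CO2 * 1000 / E
= 104.95 * 1000 / 2648.21
= 39.6305 g CO2/MJ

39.6305 g CO2/MJ


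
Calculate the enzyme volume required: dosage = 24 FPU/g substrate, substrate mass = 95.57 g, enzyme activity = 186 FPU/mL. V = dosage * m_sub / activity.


V = dosage * m_sub / activity
V = 24 * 95.57 / 186
V = 12.3316 mL

12.3316 mL


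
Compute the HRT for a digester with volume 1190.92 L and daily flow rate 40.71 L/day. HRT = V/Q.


HRT = V / Q
= 1190.92 / 40.71
= 29.2537 days

29.2537 days


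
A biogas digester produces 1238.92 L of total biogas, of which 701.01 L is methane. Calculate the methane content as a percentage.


CH4% = V_CH4 / V_total * 100
= 701.01 / 1238.92 * 100
= 56.5823%

56.5823%


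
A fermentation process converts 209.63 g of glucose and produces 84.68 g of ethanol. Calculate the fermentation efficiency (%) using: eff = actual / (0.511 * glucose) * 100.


Fermentation efficiency = (actual / (0.511 * glucose)) * 100
= (84.68 / (0.511 * 209.63)) * 100
= 79.0508%

79.0508%


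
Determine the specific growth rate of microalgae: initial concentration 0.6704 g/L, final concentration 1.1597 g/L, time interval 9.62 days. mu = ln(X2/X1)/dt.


mu = ln(X2/X1) / dt
= ln(1.1597/0.6704) / 9.62
= 0.0570 per day

0.0570 per day


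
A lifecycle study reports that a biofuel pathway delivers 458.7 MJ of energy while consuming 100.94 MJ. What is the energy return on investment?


EROI = E_out / E_in
= 458.7 / 100.94
= 4.5443

4.5443


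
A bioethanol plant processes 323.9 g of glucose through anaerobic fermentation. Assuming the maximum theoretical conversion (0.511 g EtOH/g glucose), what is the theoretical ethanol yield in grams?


Theoretical ethanol yield: m_EtOH = 0.511 * m_glucose
m_EtOH = 0.511 * 323.9 = 165.5129 g

165.5129 g


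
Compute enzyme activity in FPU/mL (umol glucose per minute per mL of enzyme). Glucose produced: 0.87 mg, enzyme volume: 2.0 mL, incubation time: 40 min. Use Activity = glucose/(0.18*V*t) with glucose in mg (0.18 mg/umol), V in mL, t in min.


Activity = glucose_mg / (0.18 mg/umol * V_mL * t_min)
= 0.87 / (0.18 * 2.0 * 40)
= 0.0604 FPU/mL

0.0604 FPU/mL


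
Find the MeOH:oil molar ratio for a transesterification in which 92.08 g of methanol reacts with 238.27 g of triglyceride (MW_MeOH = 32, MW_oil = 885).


Molar ratio = n_MeOH / n_oil = (MeOH/32) / (oil/885) = (MeOH * 885) / (32 * oil)
= (92.08 * 885) / (32 * 238.27)
= 10.6878

10.6878


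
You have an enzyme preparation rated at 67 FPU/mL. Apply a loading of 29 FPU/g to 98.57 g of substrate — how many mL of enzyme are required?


V = dosage * m_sub / activity
V = 29 * 98.57 / 67
V = 42.6646 mL

42.6646 mL


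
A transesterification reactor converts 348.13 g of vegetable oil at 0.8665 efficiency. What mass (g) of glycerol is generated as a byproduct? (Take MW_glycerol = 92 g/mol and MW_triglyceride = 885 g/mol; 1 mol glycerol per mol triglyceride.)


glycerol = oil * conv * (92/885)
= 348.13 * 0.8665 * 92 / 885
= 31.3584 g

31.3584 g


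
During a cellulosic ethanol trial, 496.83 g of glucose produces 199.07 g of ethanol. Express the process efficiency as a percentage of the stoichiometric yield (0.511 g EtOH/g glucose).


Fermentation efficiency = (actual / (0.511 * glucose)) * 100
= (199.07 / (0.511 * 496.83)) * 100
= 78.4110%

78.4110%


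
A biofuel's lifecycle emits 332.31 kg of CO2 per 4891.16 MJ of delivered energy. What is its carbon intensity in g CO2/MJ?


CI = CO2 * 1000 / E
= 332.31 * 1000 / 4891.16
= 67.9409 g CO2/MJ

67.9409 g CO2/MJ


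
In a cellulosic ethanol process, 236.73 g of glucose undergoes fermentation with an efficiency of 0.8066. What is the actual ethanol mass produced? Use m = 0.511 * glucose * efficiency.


Actual ethanol: m = 0.511 * 236.73 * 0.8066
m = 97.5736 g

97.5736 g


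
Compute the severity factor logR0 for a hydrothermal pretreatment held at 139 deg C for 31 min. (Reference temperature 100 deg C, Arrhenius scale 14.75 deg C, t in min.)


logR0 = log10(t * exp((T - 100) / 14.75))
= log10(31 * exp((139 - 100) / 14.75))
= 2.6397

2.6397


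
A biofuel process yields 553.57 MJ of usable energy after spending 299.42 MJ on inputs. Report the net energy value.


NEV = E_out - E_in
= 553.57 - 299.42
= 254.1500 MJ

254.1500 MJ


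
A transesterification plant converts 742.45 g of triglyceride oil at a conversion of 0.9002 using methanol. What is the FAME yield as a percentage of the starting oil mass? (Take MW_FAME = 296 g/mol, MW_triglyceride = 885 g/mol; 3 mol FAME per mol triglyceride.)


m_FAME = oil * conv * (3 * 296 / 885) = oil * conv * (888/885)
= 742.45 * 0.9002 * 888 / 885
= 670.6191 g
Y = m_FAME / oil * 100 = conv * (888/885) * 100
= 0.9002 * 888 / 885 * 100
= 90.33%

90.33%


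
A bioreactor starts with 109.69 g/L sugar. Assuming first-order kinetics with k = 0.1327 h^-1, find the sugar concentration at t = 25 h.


S = S0 * exp(-k * t)
S = 109.69 * exp(-0.1327 * 25)
S = 3.9755 g/L

3.9755 g/L


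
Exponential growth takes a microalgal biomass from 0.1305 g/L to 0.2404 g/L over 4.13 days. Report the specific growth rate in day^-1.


mu = ln(X2/X1) / dt
= ln(0.2404/0.1305) / 4.13
= 0.1479 per day

0.1479 per day


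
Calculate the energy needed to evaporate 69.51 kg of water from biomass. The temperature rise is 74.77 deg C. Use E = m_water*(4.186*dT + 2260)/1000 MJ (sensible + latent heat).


E = m_water * (4.186 * dT + 2260) / 1000
= 69.51 * (4.186 * 74.77 + 2260) / 1000
= 178.8483 MJ

178.8483 MJ


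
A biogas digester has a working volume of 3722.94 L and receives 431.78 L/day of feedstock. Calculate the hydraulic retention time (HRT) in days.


HRT = V / Q
= 3722.94 / 431.78
= 8.6223 days

8.6223 days


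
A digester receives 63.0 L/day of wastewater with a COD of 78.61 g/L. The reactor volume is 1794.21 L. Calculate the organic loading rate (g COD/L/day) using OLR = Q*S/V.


OLR = Q * S / V
= 63.0 * 78.61 / 1794.21
= 2.7602 g/L/day

2.7602 g/L/day


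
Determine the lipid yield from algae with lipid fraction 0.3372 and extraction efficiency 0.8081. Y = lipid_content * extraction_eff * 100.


Y = lipid_content * extraction_eff * 100
= 0.3372 * 0.8081 * 100
= 27.2491%

27.2491%


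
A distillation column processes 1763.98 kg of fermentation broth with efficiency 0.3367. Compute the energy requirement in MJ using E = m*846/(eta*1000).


E = m * 846 / (eta * 1000)
= 1763.98 * 846 / (0.3367 * 1000)
= 4432.2159 MJ

4432.2159 MJ


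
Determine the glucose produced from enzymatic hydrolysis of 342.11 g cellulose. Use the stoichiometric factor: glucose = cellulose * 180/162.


glucose = cellulose * 180/162
= 342.11 * 180/162
= 380.1222 g

380.1222 g


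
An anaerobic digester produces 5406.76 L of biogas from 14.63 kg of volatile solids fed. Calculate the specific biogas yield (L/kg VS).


Y = V / VS
= 5406.76 / 14.63
= 369.5666 L/kg VS

369.5666 L/kg VS


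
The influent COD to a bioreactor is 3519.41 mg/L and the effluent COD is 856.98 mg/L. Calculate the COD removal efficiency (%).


eta = (COD_in - COD_out) / COD_in * 100
= (3519.41 - 856.98) / 3519.41 * 100
= 75.6499%

75.6499%


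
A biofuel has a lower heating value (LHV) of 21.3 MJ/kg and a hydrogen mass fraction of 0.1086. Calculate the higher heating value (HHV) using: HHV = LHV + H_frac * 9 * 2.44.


HHV = LHV + H_frac * 9 * 2.44
= 21.3 + 0.1086 * 9 * 2.44
= 23.6849 MJ/kg

23.6849 MJ/kg


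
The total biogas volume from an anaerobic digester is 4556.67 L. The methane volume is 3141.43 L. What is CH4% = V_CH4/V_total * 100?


CH4% = V_CH4 / V_total * 100
= 3141.43 / 4556.67 * 100
= 68.9414%

68.9414%


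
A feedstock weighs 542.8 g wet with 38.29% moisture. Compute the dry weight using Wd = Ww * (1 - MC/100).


Wd = Ww * (1 - MC/100)
= 542.8 * (1 - 38.29/100)
= 334.9619 g

334.9619 g


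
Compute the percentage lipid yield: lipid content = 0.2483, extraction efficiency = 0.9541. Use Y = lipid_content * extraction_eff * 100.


Y = lipid_content * extraction_eff * 100
= 0.2483 * 0.9541 * 100
= 23.6903%

23.6903%


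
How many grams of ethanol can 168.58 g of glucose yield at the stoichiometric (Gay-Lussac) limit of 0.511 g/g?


Theoretical ethanol yield: m_EtOH = 0.511 * m_glucose
m_EtOH = 0.511 * 168.58 = 86.1444 g

86.1444 g


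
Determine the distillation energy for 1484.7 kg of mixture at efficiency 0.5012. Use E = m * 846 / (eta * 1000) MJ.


E = m * 846 / (eta * 1000)
= 1484.7 * 846 / (0.5012 * 1000)
= 2506.0978 MJ

2506.0978 MJ


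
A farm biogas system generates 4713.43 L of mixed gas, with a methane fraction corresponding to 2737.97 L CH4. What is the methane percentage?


CH4% = V_CH4 / V_total * 100
= 2737.97 / 4713.43 * 100
= 58.0887%

58.0887%


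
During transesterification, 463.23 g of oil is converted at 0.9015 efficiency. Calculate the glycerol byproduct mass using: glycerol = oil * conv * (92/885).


glycerol = oil * conv * (92/885)
= 463.23 * 0.9015 * 92 / 885
= 43.4117 g

43.4117 g


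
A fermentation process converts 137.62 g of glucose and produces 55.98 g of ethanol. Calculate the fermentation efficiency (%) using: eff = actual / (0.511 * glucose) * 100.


Fermentation efficiency = (actual / (0.511 * glucose)) * 100
= (55.98 / (0.511 * 137.62)) * 100
= 79.6032%

79.6032%


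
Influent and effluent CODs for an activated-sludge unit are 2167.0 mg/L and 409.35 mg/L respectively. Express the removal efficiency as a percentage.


eta = (COD_in - COD_out) / COD_in * 100
= (2167.0 - 409.35) / 2167.0 * 100
= 81.1098%

81.1098%


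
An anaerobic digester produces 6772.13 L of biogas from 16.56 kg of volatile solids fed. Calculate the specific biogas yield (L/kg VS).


Y = V / VS
= 6772.13 / 16.56
= 408.9450 L/kg VS

408.9450 L/kg VS


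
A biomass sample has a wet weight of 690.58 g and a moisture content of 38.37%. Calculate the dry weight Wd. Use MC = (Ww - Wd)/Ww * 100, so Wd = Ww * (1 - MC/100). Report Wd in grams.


Wd = Ww * (1 - MC/100)
= 690.58 * (1 - 38.37/100)
= 425.6045 g

425.6045 g


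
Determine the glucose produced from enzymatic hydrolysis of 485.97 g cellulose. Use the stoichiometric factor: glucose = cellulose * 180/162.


glucose = cellulose * 180/162
= 485.97 * 180/162
= 539.9667 g

539.9667 g


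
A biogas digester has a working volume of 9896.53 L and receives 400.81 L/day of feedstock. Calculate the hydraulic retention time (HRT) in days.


HRT = V / Q
= 9896.53 / 400.81
= 24.6913 days

24.6913 days


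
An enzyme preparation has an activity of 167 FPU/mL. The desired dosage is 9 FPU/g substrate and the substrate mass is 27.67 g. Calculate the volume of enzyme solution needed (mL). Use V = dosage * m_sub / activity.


V = dosage * m_sub / activity
V = 9 * 27.67 / 167
V = 1.4912 mL

1.4912 mL


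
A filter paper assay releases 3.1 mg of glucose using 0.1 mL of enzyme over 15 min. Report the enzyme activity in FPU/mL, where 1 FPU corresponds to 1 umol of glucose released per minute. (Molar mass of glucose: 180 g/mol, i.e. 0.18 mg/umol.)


Activity = glucose_mg / (0.18 mg/umol * V_mL * t_min)
= 3.1 / (0.18 * 0.1 * 15)
= 11.4815 FPU/mL

11.4815 FPU/mL


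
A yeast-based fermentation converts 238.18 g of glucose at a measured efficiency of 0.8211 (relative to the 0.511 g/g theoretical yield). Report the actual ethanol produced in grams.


Actual ethanol: m = 0.511 * 238.18 * 0.8211
m = 99.9361 g

99.9361 g


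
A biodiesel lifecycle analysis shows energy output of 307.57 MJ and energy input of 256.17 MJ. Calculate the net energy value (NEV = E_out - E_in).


NEV = E_out - E_in
= 307.57 - 256.17
= 51.4000 MJ

51.4000 MJ


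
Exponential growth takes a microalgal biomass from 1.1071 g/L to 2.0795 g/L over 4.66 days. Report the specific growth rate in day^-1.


mu = ln(X2/X1) / dt
= ln(2.0795/1.1071) / 4.66
= 0.1353 per day

0.1353 per day
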